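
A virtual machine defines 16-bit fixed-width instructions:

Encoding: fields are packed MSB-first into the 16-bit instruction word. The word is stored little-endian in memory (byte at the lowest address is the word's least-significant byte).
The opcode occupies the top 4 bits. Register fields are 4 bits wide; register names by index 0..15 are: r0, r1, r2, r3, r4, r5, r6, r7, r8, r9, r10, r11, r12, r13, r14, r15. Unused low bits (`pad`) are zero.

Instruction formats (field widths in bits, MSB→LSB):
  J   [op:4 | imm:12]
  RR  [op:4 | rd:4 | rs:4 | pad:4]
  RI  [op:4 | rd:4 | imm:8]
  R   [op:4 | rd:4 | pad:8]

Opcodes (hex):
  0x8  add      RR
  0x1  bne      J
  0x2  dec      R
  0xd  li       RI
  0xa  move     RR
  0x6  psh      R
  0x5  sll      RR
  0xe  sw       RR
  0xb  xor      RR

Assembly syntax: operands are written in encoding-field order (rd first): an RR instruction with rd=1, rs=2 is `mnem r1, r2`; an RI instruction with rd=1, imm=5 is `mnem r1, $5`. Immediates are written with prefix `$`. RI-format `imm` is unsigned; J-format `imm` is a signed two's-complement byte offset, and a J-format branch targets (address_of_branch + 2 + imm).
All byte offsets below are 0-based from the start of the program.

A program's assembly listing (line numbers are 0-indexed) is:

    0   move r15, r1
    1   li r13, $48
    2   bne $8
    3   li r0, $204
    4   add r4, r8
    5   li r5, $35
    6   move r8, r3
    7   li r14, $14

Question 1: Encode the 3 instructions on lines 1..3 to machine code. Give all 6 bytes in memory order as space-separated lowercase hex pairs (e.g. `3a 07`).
30 dd 08 10 cc d0

L1: li op=0xd:4|rd=13:4|imm=48:8 ⇒ 0xdd30 ⇒ little 30 dd
L2: bne op=0x1:4|imm=8:12 ⇒ 0x1008 ⇒ little 08 10
L3: li op=0xd:4|rd=0:4|imm=204:8 ⇒ 0xd0cc ⇒ little cc d0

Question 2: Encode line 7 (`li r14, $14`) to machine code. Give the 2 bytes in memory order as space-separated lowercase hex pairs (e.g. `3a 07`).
0e de

7. li fields op=0xd:4|rd=14:4|imm=14:8 → word de0eh → 0e de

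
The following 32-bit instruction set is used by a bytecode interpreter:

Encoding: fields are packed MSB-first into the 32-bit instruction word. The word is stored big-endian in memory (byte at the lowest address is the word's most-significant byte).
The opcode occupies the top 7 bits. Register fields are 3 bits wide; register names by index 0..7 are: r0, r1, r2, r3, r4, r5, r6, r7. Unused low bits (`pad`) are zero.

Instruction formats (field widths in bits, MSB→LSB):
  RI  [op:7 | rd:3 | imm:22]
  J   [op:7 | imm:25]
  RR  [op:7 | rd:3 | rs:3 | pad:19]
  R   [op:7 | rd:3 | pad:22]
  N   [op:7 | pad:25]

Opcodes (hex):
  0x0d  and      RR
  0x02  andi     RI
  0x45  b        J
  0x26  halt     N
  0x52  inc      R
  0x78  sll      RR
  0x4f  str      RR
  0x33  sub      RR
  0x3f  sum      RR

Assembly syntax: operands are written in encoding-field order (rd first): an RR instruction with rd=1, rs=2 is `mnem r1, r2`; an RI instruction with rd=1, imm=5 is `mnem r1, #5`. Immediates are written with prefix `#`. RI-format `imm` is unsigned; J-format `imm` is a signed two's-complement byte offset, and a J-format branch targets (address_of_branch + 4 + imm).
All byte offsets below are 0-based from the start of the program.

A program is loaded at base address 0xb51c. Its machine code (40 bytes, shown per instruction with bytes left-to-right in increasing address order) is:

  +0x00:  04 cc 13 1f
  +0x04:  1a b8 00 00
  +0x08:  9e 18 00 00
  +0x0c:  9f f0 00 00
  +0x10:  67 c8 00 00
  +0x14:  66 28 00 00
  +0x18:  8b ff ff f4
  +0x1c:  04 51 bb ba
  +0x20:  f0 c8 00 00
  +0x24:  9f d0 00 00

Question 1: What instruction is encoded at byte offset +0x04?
and r2, r7

[04] 1a b8 00 00 → 0x1ab80000
  op=0x1ab80000>>25=0xd ⇒ and (RR)
  rd@[24:22]=0x2 ⇒ r2
  rs@[21:19]=0x7 ⇒ r7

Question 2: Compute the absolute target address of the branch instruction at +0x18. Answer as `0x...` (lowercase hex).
0xb52c

@+18  big-endian(8b ff ff f4) = 0x8bfffff4
  opcode bits[31:25]=0x45: b/J
  imm@[24:0]=0x1fffff4 (s25→-12) ⇒ #-12
  target = base 0xb51c + off 0x18 + 4 + imm -12 = 0xb52c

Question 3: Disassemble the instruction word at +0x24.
str r7, r2

[24] 9f d0 00 00 → 0x9fd00000
  op=0x9fd00000>>25=0x4f ⇒ str (RR)
  [24:22] rd=7 = r7
  [21:19] rs=2 = r2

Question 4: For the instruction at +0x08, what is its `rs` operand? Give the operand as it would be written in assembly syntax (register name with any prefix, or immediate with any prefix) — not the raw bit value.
r3

off 0x08: read 9e 18 00 00 as big → 0x9e180000
  top 7b → 0x4f → str [RR]
  rd@[24:22]=0x0 ⇒ r0
  rs@[21:19]=0x3 ⇒ r3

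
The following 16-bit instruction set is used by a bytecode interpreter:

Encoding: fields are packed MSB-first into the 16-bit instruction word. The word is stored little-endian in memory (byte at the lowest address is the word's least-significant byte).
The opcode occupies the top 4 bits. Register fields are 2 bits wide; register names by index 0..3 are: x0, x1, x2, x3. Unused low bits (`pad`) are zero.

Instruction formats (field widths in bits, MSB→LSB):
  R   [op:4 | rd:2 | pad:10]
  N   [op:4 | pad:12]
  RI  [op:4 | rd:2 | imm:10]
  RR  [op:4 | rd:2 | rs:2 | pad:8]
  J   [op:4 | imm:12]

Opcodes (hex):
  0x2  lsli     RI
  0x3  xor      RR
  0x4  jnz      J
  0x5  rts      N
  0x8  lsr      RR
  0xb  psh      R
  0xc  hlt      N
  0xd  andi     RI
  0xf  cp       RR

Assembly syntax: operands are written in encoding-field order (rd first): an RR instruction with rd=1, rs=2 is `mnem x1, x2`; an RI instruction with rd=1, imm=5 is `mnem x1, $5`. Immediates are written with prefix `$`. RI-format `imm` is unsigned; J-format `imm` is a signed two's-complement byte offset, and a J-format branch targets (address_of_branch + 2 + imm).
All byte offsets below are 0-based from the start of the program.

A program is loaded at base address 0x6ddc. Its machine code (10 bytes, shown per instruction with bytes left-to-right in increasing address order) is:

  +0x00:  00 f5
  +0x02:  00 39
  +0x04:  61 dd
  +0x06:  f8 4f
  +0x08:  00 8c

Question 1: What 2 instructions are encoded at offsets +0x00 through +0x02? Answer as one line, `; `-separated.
cp x1, x1; xor x2, x1

[00] 00 f5 → 0xf500
  top 4b → 0xf → cp [RR]
  rd: (w>>10)&0x3=0x1 → x1
  rs: (w>>8)&0x3=0x1 → x1
[02] 00 39 → 0x3900
  top 4b → 0x3 → xor [RR]
  rd: (w>>10)&0x3=0x2 → x2
  rs: (w>>8)&0x3=0x1 → x1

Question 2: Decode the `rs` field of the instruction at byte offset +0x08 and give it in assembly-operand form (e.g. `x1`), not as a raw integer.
x0

+0x08: 00 8c ⇒ word 0x8c00 (little)
  top 4b → 0x8 → lsr [RR]
  rd@[11:10]=0x3 ⇒ x3
  rs@[9:8]=0x0 ⇒ x0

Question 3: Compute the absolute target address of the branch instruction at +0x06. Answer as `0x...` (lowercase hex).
[06] f8 4f → 0x4ff8
  top 4b → 0x4 → jnz [J]
  [11:0] imm=4088 (s12→-8) = $-8
  target = base 0x6ddc + off 0x06 + 2 + imm -8 = 0x6ddc

0x6ddc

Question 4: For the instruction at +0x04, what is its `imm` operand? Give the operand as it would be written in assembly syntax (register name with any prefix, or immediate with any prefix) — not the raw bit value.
$353

off 0x04: read 61 dd as little → 0xdd61
  opcode bits[15:12]=0xd: andi/RI
  rd@[11:10]=0x3 ⇒ x3
  imm@[9:0]=0x161 ⇒ $353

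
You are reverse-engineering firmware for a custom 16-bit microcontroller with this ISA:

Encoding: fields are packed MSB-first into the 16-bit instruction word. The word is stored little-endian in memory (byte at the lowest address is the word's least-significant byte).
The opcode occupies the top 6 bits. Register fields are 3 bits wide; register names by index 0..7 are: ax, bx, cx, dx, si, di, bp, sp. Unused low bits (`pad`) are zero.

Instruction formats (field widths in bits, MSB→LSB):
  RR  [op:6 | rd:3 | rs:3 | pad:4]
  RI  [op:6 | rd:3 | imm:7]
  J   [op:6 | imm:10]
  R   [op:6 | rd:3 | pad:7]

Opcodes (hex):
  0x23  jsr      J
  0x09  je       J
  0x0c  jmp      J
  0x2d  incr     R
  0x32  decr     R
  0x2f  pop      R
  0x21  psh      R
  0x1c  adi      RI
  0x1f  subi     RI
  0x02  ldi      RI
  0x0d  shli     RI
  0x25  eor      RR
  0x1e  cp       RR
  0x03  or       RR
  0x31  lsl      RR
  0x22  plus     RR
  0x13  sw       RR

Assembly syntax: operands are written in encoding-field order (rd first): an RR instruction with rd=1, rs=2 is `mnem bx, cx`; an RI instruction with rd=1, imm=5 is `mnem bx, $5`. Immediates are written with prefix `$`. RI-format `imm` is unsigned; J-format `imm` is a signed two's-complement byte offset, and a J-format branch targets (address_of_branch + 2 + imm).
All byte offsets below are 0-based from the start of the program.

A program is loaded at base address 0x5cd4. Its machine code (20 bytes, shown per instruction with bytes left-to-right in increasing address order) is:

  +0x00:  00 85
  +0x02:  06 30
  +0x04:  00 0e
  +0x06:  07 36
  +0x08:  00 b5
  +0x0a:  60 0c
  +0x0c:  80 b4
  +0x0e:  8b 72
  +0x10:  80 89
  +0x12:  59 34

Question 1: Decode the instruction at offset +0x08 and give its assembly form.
incr cx

off 0x08: read 00 b5 as little → 0xb500
  opcode bits[15:10]=0x2d: incr/R
  rd: (w>>7)&0x7=0x2 → cx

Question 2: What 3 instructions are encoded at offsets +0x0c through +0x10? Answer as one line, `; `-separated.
[0c] 80 b4 → 0xb480
  opcode bits[15:10]=0x2d: incr/R
  rd: (w>>7)&0x7=0x1 → bx
[0e] 8b 72 → 0x728b
  opcode bits[15:10]=0x1c: adi/RI
  rd: (w>>7)&0x7=0x5 → di
  imm: (w>>0)&0x7f=0xb → $11
[10] 80 89 → 0x8980
  opcode bits[15:10]=0x22: plus/RR
  rd: (w>>7)&0x7=0x3 → dx
  rs: (w>>4)&0x7=0x0 → ax

incr bx; adi di, $11; plus dx, ax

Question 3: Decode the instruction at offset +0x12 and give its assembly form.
+0x12: 59 34 ⇒ word 0x3459 (little)
  top 6b → 0xd → shli [RI]
  [9:7] rd=0 = ax
  [6:0] imm=89 = $89

shli ax, $89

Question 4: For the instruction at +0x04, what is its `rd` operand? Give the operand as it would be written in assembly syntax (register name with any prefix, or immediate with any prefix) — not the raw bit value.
off 0x04: read 00 0e as little → 0x0e00
  top 6b → 0x3 → or [RR]
  rd@[9:7]=0x4 ⇒ si
  rs@[6:4]=0x0 ⇒ ax

si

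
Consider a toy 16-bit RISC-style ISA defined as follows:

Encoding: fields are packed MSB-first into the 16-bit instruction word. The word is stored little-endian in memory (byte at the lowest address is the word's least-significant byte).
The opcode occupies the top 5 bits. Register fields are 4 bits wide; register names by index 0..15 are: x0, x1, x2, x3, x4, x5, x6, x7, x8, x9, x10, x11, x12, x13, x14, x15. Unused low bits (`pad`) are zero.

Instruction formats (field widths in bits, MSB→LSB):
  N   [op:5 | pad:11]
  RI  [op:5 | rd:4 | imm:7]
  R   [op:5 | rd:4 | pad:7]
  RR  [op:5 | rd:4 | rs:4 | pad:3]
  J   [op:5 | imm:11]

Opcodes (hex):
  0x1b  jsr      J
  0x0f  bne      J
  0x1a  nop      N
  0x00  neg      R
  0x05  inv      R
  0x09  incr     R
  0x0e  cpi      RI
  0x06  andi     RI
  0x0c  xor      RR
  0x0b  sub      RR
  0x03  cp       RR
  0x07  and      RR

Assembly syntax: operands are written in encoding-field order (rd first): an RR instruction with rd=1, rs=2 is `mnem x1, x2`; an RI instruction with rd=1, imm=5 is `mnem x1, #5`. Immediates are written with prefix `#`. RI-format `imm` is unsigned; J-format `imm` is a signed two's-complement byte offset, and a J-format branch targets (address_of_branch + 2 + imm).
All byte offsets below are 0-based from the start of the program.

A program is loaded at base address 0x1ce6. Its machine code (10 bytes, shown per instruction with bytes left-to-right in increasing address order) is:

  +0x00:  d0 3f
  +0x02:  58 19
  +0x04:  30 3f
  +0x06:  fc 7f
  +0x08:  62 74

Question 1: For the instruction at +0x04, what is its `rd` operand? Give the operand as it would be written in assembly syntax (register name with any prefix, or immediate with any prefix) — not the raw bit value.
off 0x04: read 30 3f as little → 0x3f30
  opcode bits[15:11]=0x7: and/RR
  rd@[10:7]=0xe ⇒ x14
  rs@[6:3]=0x6 ⇒ x6

x14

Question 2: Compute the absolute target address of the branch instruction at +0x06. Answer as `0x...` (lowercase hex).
@+06  little-endian(fc 7f) = 0x7ffc
  op=0x7ffc>>11=0xf ⇒ bne (J)
  [10:0] imm=2044 (s11→-4) = #-4
  target = base 0x1ce6 + off 0x06 + 2 + imm -4 = 0x1cea

0x1cea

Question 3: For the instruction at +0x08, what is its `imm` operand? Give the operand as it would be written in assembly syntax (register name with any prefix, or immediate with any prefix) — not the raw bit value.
off 0x08: read 62 74 as little → 0x7462
  opcode bits[15:11]=0xe: cpi/RI
  rd@[10:7]=0x8 ⇒ x8
  imm@[6:0]=0x62 ⇒ #98

#98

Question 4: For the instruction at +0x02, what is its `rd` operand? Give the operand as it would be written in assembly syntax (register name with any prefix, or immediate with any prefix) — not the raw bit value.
off 0x02: read 58 19 as little → 0x1958
  op=0x1958>>11=0x3 ⇒ cp (RR)
  rd: (w>>7)&0xf=0x2 → x2
  rs: (w>>3)&0xf=0xb → x11

x2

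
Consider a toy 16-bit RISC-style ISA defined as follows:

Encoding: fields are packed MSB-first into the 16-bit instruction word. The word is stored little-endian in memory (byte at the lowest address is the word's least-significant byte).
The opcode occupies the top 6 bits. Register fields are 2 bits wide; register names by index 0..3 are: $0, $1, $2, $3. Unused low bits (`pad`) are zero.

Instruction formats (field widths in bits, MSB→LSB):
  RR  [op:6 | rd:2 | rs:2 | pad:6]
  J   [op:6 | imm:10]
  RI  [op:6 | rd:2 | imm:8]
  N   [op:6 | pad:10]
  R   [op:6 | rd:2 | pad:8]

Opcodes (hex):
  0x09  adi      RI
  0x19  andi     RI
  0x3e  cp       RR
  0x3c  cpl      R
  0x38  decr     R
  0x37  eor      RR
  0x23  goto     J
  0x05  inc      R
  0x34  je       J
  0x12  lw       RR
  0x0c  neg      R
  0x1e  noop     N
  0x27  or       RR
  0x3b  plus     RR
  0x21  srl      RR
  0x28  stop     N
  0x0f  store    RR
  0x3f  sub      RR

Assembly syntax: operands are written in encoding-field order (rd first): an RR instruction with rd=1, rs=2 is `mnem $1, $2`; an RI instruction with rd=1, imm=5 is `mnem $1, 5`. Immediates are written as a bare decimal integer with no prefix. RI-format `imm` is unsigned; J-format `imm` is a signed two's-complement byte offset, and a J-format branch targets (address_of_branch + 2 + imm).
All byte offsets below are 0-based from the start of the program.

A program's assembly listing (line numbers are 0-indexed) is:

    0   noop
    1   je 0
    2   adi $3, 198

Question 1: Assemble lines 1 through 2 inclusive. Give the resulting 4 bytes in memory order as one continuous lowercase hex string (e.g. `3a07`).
L1: je op=0x34:6|imm=0:10 ⇒ 0xd000 ⇒ little 00 d0
L2: adi op=0x9:6|rd=3:2|imm=198:8 ⇒ 0x27c6 ⇒ little c6 27

00d0c627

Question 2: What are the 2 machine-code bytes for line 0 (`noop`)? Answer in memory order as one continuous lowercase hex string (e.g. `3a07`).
0. noop fields op=0x1e:6|pad=0:10 → word 7800h → 00 78

0078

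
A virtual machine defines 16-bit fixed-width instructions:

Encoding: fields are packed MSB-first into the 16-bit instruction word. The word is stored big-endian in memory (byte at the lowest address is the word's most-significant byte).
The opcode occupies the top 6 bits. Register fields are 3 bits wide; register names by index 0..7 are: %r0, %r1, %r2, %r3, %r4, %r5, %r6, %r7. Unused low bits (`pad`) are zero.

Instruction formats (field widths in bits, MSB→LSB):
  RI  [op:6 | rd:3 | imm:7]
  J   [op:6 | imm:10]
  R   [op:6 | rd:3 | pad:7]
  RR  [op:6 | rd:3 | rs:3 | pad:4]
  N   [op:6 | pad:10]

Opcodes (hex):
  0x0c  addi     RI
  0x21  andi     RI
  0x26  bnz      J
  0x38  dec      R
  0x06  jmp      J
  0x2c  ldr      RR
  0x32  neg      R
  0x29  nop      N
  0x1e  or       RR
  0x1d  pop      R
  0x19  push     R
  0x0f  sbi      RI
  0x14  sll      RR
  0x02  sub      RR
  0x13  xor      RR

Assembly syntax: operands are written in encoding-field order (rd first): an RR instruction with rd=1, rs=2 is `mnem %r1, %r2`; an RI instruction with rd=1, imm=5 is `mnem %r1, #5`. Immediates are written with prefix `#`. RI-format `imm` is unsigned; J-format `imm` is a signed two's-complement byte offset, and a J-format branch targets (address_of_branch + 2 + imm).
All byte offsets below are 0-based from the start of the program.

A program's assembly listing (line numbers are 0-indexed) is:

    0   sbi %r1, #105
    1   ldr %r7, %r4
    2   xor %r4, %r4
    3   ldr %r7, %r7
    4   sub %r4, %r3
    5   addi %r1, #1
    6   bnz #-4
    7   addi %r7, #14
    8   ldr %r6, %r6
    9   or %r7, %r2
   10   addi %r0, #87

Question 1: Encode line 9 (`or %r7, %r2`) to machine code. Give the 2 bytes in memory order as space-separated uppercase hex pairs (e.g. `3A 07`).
7B A0

L9: or op=0x1e:6|rd=7:3|rs=2:3|pad=0:4 ⇒ 0x7ba0 ⇒ big 7b a0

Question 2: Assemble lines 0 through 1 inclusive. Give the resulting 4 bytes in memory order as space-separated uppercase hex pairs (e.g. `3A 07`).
L0: sbi op=0xf:6|rd=1:3|imm=105:7 ⇒ 0x3ce9 ⇒ big 3c e9
L1: ldr op=0x2c:6|rd=7:3|rs=4:3|pad=0:4 ⇒ 0xb3c0 ⇒ big b3 c0

3C E9 B3 C0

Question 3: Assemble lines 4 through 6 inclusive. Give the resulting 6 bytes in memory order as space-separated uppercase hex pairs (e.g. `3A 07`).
4. sub fields op=0x2:6|rd=4:3|rs=3:3|pad=0:4 → word 0a30h → 0a 30
5. addi fields op=0xc:6|rd=1:3|imm=1:7 → word 3081h → 30 81
6. bnz fields op=0x26:6|imm=-4:10 → word 9bfch → 9b fc

0A 30 30 81 9B FC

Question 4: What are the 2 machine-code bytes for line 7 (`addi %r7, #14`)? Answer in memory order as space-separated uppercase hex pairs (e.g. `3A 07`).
33 8E

7. addi fields op=0xc:6|rd=7:3|imm=14:7 → word 338eh → 33 8e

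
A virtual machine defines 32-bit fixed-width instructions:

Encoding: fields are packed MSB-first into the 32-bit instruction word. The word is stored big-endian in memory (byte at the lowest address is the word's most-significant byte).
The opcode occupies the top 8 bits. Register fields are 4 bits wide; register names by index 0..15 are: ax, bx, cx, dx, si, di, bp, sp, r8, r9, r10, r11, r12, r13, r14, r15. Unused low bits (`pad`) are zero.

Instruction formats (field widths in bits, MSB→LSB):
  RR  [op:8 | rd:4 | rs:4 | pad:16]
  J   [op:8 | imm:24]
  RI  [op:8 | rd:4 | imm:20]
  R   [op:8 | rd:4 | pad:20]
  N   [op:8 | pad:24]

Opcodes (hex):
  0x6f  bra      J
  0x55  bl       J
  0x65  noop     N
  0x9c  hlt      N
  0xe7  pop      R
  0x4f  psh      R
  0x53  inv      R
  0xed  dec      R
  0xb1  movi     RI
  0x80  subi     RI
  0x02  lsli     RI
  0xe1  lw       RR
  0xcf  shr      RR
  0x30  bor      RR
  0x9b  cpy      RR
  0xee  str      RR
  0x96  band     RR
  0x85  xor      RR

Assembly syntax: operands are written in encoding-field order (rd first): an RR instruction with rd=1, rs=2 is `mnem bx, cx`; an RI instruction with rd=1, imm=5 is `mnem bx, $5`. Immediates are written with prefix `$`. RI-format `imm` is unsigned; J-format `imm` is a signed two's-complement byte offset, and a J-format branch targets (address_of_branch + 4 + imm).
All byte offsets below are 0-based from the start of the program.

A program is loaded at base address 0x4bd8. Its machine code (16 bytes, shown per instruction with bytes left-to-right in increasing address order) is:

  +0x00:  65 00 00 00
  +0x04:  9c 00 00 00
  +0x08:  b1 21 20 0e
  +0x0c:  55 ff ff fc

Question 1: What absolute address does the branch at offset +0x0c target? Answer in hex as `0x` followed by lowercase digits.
+0x0c: 55 ff ff fc ⇒ word 0x55fffffc (big)
  opcode bits[31:24]=0x55: bl/J
  imm: (w>>0)&0xffffff=0xfffffc (s24→-4) → $-4
  target = base 0x4bd8 + off 0x0c + 4 + imm -4 = 0x4be4

0x4be4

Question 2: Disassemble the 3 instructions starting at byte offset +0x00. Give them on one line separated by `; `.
noop; hlt; movi cx, $73742

@+00  big-endian(65 00 00 00) = 0x65000000
  top 8b → 0x65 → noop [N]
@+04  big-endian(9c 00 00 00) = 0x9c000000
  top 8b → 0x9c → hlt [N]
@+08  big-endian(b1 21 20 0e) = 0xb121200e
  top 8b → 0xb1 → movi [RI]
  rd: (w>>20)&0xf=0x2 → cx
  imm: (w>>0)&0xfffff=0x1200e → $73742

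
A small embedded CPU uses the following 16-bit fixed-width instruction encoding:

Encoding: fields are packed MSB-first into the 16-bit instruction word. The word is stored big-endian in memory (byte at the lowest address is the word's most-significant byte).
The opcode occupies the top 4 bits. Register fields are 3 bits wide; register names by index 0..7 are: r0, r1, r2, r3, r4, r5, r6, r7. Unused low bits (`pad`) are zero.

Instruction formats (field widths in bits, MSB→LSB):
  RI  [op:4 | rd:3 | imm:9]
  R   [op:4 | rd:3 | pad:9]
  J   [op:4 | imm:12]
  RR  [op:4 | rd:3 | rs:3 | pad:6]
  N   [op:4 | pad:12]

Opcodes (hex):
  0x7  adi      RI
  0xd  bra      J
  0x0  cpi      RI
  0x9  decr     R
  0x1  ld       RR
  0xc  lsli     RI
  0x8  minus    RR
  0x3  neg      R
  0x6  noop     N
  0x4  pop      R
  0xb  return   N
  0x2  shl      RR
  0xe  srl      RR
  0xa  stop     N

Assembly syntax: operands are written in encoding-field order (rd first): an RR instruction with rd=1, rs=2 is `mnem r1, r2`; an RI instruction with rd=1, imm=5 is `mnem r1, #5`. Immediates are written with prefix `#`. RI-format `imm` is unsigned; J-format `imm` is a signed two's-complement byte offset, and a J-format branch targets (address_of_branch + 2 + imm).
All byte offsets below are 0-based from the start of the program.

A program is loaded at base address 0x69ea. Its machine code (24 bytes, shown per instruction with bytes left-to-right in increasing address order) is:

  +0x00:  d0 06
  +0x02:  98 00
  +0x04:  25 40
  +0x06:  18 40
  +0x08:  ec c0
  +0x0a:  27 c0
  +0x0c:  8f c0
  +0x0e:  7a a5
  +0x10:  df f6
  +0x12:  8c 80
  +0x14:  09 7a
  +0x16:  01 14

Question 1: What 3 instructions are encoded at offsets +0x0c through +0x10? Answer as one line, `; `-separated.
@+0c  big-endian(8f c0) = 0x8fc0
  opcode bits[15:12]=0x8: minus/RR
  rd@[11:9]=0x7 ⇒ r7
  rs@[8:6]=0x7 ⇒ r7
@+0e  big-endian(7a a5) = 0x7aa5
  opcode bits[15:12]=0x7: adi/RI
  rd@[11:9]=0x5 ⇒ r5
  imm@[8:0]=0xa5 ⇒ #165
@+10  big-endian(df f6) = 0xdff6
  opcode bits[15:12]=0xd: bra/J
  imm@[11:0]=0xff6 (s12→-10) ⇒ #-10

minus r7, r7; adi r5, #165; bra #-10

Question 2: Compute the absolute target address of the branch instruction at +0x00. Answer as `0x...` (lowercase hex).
off 0x00: read d0 06 as big → 0xd006
  top 4b → 0xd → bra [J]
  imm: (w>>0)&0xfff=0x6 → #6
  target = base 0x69ea + off 0x00 + 2 + imm 6 = 0x69f2

0x69f2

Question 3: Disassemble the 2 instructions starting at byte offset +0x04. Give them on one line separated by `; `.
shl r2, r5; ld r4, r1

@+04  big-endian(25 40) = 0x2540
  op=0x2540>>12=0x2 ⇒ shl (RR)
  rd@[11:9]=0x2 ⇒ r2
  rs@[8:6]=0x5 ⇒ r5
@+06  big-endian(18 40) = 0x1840
  op=0x1840>>12=0x1 ⇒ ld (RR)
  rd@[11:9]=0x4 ⇒ r4
  rs@[8:6]=0x1 ⇒ r1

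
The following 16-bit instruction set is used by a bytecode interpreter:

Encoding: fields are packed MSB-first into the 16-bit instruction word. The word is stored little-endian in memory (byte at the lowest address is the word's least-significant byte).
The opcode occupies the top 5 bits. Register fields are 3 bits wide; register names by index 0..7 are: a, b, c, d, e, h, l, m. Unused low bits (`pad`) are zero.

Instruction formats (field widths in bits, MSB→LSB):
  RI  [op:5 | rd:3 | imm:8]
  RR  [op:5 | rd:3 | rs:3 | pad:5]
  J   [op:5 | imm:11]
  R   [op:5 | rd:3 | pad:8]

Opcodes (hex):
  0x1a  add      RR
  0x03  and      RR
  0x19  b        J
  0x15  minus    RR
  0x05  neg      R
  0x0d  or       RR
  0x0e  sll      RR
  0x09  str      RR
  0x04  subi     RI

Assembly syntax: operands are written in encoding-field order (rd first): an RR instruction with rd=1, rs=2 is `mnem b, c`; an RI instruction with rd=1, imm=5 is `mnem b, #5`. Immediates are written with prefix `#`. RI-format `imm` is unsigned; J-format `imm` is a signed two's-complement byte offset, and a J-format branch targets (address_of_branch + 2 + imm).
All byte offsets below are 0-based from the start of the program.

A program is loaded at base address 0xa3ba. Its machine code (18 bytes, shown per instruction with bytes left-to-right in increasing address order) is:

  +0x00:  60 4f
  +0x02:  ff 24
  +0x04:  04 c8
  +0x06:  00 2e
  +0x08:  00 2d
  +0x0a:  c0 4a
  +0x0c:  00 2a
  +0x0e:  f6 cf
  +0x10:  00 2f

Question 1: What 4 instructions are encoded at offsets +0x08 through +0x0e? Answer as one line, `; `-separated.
neg h; str c, l; neg c; b #-10

+0x08: 00 2d ⇒ word 0x2d00 (little)
  top 5b → 0x5 → neg [R]
  [10:8] rd=5 = h
+0x0a: c0 4a ⇒ word 0x4ac0 (little)
  top 5b → 0x9 → str [RR]
  [10:8] rd=2 = c
  [7:5] rs=6 = l
+0x0c: 00 2a ⇒ word 0x2a00 (little)
  top 5b → 0x5 → neg [R]
  [10:8] rd=2 = c
+0x0e: f6 cf ⇒ word 0xcff6 (little)
  top 5b → 0x19 → b [J]
  [10:0] imm=2038 (s11→-10) = #-10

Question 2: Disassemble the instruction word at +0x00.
[00] 60 4f → 0x4f60
  top 5b → 0x9 → str [RR]
  rd@[10:8]=0x7 ⇒ m
  rs@[7:5]=0x3 ⇒ d

str m, d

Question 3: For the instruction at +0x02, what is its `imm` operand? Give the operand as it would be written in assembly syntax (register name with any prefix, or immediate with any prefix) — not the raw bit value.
off 0x02: read ff 24 as little → 0x24ff
  op=0x24ff>>11=0x4 ⇒ subi (RI)
  [10:8] rd=4 = e
  [7:0] imm=255 = #255

#255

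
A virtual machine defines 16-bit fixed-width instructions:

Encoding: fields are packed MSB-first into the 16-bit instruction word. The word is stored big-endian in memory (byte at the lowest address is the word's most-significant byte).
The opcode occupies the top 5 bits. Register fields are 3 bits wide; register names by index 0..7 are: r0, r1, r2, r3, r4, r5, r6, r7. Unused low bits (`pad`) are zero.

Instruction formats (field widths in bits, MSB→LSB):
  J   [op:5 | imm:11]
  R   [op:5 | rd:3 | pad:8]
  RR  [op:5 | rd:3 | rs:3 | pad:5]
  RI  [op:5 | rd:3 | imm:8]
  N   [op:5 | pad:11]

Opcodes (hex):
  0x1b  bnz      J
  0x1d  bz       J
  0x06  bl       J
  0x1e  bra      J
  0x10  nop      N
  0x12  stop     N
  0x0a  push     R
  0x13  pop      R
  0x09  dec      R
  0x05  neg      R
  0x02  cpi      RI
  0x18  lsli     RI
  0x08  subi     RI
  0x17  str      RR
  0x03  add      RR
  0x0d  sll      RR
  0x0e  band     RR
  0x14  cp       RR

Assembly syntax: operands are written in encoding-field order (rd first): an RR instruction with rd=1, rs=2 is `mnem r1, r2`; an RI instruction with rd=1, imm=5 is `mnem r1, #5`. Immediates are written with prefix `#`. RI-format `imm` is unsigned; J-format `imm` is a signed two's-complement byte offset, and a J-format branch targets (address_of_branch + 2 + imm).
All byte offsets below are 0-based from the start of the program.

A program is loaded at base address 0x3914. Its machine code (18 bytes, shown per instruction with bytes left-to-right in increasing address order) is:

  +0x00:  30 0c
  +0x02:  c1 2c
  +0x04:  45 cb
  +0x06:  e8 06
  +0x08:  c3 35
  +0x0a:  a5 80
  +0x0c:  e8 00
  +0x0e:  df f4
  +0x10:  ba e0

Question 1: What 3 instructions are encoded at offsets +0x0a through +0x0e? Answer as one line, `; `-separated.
[0a] a5 80 → 0xa580
  op=0xa580>>11=0x14 ⇒ cp (RR)
  rd@[10:8]=0x5 ⇒ r5
  rs@[7:5]=0x4 ⇒ r4
[0c] e8 00 → 0xe800
  op=0xe800>>11=0x1d ⇒ bz (J)
  imm@[10:0]=0x0 ⇒ #0
[0e] df f4 → 0xdff4
  op=0xdff4>>11=0x1b ⇒ bnz (J)
  imm@[10:0]=0x7f4 (s11→-12) ⇒ #-12

cp r5, r4; bz #0; bnz #-12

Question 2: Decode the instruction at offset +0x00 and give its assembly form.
off 0x00: read 30 0c as big → 0x300c
  opcode bits[15:11]=0x6: bl/J
  imm: (w>>0)&0x7ff=0xc → #12

bl #12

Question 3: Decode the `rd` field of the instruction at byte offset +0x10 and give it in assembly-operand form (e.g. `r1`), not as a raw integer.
[10] ba e0 → 0xbae0
  op=0xbae0>>11=0x17 ⇒ str (RR)
  rd@[10:8]=0x2 ⇒ r2
  rs@[7:5]=0x7 ⇒ r7

r2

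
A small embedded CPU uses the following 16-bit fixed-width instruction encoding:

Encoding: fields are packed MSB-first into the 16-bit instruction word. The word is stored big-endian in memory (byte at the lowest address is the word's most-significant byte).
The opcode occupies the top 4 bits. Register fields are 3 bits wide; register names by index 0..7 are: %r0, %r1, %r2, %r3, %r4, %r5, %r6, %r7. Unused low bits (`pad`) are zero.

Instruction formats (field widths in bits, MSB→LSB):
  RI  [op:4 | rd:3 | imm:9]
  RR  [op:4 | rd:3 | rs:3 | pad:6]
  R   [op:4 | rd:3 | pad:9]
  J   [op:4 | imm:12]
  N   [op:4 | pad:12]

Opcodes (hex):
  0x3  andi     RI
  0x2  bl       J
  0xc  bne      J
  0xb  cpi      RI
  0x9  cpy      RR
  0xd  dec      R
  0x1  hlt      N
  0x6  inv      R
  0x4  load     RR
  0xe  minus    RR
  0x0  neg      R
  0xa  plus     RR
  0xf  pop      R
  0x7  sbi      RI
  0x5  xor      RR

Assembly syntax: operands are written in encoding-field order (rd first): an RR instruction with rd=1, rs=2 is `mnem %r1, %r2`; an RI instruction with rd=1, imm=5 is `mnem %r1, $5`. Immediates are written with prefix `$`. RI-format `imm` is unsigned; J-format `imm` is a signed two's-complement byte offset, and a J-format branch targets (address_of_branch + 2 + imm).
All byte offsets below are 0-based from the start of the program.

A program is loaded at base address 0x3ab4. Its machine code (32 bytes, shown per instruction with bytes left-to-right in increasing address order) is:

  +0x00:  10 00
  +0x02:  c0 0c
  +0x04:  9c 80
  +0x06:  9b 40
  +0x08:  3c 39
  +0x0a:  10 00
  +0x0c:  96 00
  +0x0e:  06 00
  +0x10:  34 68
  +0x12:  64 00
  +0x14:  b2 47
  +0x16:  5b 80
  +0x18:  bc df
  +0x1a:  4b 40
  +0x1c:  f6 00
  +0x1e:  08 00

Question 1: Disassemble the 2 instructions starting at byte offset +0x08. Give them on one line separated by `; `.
andi %r6, $57; hlt

@+08  big-endian(3c 39) = 0x3c39
  opcode bits[15:12]=0x3: andi/RI
  rd@[11:9]=0x6 ⇒ %r6
  imm@[8:0]=0x39 ⇒ $57
@+0a  big-endian(10 00) = 0x1000
  opcode bits[15:12]=0x1: hlt/N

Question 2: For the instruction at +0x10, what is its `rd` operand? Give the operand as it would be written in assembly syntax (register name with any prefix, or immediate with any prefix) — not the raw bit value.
+0x10: 34 68 ⇒ word 0x3468 (big)
  opcode bits[15:12]=0x3: andi/RI
  rd: (w>>9)&0x7=0x2 → %r2
  imm: (w>>0)&0x1ff=0x68 → $104

%r2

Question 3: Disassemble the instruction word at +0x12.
inv %r2

[12] 64 00 → 0x6400
  top 4b → 0x6 → inv [R]
  rd: (w>>9)&0x7=0x2 → %r2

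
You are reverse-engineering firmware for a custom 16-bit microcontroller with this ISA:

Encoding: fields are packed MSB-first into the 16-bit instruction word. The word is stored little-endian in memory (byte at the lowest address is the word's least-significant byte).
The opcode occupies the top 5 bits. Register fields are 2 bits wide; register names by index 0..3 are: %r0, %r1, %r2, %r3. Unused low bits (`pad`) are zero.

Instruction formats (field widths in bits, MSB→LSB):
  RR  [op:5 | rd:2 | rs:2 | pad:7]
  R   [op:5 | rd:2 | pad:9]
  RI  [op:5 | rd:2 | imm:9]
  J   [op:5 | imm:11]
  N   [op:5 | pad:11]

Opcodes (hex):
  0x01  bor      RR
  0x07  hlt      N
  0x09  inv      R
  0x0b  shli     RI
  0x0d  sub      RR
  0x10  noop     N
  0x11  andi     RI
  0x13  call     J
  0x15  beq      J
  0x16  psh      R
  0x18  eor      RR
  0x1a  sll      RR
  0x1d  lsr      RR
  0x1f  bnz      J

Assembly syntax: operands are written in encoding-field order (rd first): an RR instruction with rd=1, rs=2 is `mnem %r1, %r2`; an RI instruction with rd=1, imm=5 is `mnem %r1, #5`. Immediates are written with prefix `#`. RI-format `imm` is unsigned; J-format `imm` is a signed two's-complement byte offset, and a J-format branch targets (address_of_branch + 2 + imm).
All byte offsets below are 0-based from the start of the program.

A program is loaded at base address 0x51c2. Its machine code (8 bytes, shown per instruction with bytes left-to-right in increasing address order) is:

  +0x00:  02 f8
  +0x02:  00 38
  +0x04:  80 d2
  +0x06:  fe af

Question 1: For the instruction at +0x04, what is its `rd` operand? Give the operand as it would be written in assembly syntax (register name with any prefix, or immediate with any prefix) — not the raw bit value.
+0x04: 80 d2 ⇒ word 0xd280 (little)
  opcode bits[15:11]=0x1a: sll/RR
  [10:9] rd=1 = %r1
  [8:7] rs=1 = %r1

%r1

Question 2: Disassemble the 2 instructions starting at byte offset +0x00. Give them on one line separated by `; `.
[00] 02 f8 → 0xf802
  top 5b → 0x1f → bnz [J]
  [10:0] imm=2 = #2
[02] 00 38 → 0x3800
  top 5b → 0x7 → hlt [N]

bnz #2; hlt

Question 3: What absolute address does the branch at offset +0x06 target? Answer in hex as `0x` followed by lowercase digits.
0x51c8

@+06  little-endian(fe af) = 0xaffe
  opcode bits[15:11]=0x15: beq/J
  [10:0] imm=2046 (s11→-2) = #-2
  target = base 0x51c2 + off 0x06 + 2 + imm -2 = 0x51c8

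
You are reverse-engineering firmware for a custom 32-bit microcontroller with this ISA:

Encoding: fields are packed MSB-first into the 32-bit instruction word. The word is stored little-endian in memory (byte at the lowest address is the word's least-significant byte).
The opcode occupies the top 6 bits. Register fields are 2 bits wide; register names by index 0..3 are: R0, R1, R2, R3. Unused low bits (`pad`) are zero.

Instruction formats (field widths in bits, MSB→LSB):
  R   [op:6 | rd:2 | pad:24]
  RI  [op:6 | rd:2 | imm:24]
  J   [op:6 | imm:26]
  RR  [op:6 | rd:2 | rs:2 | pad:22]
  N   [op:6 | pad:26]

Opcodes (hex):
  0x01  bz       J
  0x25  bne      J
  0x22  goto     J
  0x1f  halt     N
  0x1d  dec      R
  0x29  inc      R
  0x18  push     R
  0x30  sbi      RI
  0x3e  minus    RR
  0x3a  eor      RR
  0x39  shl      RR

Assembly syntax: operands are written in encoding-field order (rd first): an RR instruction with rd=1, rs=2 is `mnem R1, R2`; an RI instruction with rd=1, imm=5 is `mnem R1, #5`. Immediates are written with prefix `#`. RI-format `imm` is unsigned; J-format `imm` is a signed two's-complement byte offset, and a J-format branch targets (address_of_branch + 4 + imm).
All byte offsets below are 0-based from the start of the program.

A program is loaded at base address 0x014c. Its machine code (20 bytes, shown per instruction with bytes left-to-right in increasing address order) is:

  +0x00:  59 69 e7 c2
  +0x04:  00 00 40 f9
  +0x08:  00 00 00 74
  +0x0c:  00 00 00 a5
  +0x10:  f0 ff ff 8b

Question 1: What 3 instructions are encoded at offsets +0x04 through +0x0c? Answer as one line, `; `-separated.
@+04  little-endian(00 00 40 f9) = 0xf9400000
  top 6b → 0x3e → minus [RR]
  rd@[25:24]=0x1 ⇒ R1
  rs@[23:22]=0x1 ⇒ R1
@+08  little-endian(00 00 00 74) = 0x74000000
  top 6b → 0x1d → dec [R]
  rd@[25:24]=0x0 ⇒ R0
@+0c  little-endian(00 00 00 a5) = 0xa5000000
  top 6b → 0x29 → inc [R]
  rd@[25:24]=0x1 ⇒ R1

minus R1, R1; dec R0; inc R1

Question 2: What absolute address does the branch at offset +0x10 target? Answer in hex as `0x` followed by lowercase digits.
@+10  little-endian(f0 ff ff 8b) = 0x8bfffff0
  top 6b → 0x22 → goto [J]
  imm: (w>>0)&0x3ffffff=0x3fffff0 (s26→-16) → #-16
  target = base 0x014c + off 0x10 + 4 + imm -16 = 0x0150

0x0150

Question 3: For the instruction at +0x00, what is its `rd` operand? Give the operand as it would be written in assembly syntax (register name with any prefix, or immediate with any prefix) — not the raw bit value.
R2

+0x00: 59 69 e7 c2 ⇒ word 0xc2e76959 (little)
  op=0xc2e76959>>26=0x30 ⇒ sbi (RI)
  [25:24] rd=2 = R2
  [23:0] imm=15165785 = #15165785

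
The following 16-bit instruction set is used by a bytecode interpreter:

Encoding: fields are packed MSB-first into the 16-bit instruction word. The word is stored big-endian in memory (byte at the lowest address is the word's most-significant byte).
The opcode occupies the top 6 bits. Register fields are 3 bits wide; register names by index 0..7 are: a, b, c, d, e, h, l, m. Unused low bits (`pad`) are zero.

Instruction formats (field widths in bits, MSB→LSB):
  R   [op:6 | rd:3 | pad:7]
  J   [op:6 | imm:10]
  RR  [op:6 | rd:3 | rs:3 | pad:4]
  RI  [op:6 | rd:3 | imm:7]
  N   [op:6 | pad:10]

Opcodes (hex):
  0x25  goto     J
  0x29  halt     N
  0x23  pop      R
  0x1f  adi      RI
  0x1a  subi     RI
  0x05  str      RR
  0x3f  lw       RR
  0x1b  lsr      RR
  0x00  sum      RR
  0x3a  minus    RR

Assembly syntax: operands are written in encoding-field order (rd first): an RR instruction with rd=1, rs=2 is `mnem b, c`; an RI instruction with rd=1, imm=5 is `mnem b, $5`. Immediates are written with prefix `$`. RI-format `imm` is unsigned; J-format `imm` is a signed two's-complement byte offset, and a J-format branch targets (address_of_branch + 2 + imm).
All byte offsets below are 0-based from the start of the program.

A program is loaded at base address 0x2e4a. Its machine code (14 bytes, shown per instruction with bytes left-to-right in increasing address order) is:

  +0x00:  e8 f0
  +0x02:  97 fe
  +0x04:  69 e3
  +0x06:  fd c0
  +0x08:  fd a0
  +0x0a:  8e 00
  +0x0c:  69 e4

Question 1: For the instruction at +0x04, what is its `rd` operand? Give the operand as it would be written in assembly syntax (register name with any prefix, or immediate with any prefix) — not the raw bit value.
[04] 69 e3 → 0x69e3
  top 6b → 0x1a → subi [RI]
  rd@[9:7]=0x3 ⇒ d
  imm@[6:0]=0x63 ⇒ $99

d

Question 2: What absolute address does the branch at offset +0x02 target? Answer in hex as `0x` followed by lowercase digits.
@+02  big-endian(97 fe) = 0x97fe
  top 6b → 0x25 → goto [J]
  [9:0] imm=1022 (s10→-2) = $-2
  target = base 0x2e4a + off 0x02 + 2 + imm -2 = 0x2e4c

0x2e4c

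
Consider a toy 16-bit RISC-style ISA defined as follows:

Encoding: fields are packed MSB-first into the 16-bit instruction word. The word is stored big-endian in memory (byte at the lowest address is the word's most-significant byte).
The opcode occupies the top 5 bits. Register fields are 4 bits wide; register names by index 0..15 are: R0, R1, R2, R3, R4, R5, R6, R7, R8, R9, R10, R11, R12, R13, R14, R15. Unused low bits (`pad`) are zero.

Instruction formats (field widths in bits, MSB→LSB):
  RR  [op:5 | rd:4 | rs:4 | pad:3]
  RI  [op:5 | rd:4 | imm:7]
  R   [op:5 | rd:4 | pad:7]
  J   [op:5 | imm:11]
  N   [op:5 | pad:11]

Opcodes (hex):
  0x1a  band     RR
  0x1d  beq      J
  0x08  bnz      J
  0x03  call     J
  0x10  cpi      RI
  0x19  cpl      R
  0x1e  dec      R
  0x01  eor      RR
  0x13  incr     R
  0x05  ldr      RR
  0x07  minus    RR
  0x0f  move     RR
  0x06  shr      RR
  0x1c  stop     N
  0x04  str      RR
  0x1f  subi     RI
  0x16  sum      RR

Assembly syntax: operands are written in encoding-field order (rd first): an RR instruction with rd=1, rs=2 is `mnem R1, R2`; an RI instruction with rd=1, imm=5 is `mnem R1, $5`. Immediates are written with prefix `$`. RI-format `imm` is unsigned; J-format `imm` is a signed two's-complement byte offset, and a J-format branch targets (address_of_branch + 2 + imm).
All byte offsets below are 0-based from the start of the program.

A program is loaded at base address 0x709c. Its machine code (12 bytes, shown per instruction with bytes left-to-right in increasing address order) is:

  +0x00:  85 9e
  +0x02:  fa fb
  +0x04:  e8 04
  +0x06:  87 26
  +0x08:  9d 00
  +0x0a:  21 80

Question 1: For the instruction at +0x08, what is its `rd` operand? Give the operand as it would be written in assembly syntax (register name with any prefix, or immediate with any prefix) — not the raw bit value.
[08] 9d 00 → 0x9d00
  top 5b → 0x13 → incr [R]
  rd: (w>>7)&0xf=0xa → R10

R10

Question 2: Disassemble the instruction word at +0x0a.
[0a] 21 80 → 0x2180
  opcode bits[15:11]=0x4: str/RR
  rd: (w>>7)&0xf=0x3 → R3
  rs: (w>>3)&0xf=0x0 → R0

str R3, R0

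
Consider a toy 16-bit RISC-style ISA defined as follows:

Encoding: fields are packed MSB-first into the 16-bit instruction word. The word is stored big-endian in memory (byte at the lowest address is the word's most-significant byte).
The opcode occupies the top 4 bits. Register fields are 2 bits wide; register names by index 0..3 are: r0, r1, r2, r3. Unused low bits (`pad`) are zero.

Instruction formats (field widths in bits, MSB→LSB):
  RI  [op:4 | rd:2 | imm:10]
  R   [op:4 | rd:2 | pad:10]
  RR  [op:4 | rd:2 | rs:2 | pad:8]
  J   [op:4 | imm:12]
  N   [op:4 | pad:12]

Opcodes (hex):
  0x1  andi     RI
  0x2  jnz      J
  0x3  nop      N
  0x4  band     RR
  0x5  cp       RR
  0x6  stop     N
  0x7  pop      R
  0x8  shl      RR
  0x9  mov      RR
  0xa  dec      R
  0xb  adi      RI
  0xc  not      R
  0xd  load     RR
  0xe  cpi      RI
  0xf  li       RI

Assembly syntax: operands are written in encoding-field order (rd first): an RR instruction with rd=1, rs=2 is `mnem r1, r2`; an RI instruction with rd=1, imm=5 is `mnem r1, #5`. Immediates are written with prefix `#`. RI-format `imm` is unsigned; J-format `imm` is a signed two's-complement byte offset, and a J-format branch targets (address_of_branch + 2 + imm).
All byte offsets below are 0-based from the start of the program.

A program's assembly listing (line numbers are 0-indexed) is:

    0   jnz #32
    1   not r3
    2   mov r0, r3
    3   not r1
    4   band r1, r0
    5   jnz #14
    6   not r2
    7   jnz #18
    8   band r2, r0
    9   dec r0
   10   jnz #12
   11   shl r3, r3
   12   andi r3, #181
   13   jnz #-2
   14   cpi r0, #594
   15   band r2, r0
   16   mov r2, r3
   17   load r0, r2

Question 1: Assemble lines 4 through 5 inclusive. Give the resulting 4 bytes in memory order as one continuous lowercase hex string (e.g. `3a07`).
line 4 (band): pack op=0x4:4|rd=1:2|rs=0:2|pad=0:8 = 0x4400; big→ 44 00
line 5 (jnz): pack op=0x2:4|imm=14:12 = 0x200e; big→ 20 0e

4400200e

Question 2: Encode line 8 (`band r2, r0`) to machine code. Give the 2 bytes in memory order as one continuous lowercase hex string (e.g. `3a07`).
L8: band op=0x4:4|rd=2:2|rs=0:2|pad=0:8 ⇒ 0x4800 ⇒ big 48 00

4800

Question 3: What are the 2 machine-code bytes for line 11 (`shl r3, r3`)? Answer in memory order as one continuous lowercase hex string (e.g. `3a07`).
8f00

line 11 (shl): pack op=0x8:4|rd=3:2|rs=3:2|pad=0:8 = 0x8f00; big→ 8f 00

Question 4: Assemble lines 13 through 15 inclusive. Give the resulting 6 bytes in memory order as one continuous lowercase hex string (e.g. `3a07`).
2ffee2524800

L13: jnz op=0x2:4|imm=-2:12 ⇒ 0x2ffe ⇒ big 2f fe
L14: cpi op=0xe:4|rd=0:2|imm=594:10 ⇒ 0xe252 ⇒ big e2 52
L15: band op=0x4:4|rd=2:2|rs=0:2|pad=0:8 ⇒ 0x4800 ⇒ big 48 00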